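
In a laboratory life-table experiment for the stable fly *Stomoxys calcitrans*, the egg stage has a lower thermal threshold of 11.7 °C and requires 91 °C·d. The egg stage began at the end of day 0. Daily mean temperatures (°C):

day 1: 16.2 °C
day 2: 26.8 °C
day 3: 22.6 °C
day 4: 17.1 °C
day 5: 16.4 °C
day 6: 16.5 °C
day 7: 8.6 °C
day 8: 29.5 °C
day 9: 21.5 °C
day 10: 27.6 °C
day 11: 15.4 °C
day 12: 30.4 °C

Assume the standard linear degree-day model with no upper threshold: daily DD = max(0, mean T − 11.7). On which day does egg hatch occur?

day 11

Daily DD above 11.7 °C: 4.5, 15.1, 10.9, 5.4, 4.7, 4.8, 0.0, 17.8, 9.8, 15.9, 3.7, 18.7.
Cumulative: 4.5, 19.6, 30.5, 35.9, 40.6, 45.4, 45.4, 63.2, 73.0, 88.9, 92.6, 111.3.
The total first reaches 91 DD on day 11.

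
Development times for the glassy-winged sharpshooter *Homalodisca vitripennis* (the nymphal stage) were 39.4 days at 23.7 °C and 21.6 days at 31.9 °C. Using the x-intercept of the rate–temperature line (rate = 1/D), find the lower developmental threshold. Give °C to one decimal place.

13.7 °C

Under the model K = D·(T − T_b), so D₁·(T₁ − T_b) = D₂·(T₂ − T_b).
39.4·(23.7 − T_b) = 21.6·(31.9 − T_b)
T_b = (39.4·23.7 − 21.6·31.9) / (39.4 − 21.6) = 244.74 / 17.8 = 13.749 °C ≈ 13.7 °C.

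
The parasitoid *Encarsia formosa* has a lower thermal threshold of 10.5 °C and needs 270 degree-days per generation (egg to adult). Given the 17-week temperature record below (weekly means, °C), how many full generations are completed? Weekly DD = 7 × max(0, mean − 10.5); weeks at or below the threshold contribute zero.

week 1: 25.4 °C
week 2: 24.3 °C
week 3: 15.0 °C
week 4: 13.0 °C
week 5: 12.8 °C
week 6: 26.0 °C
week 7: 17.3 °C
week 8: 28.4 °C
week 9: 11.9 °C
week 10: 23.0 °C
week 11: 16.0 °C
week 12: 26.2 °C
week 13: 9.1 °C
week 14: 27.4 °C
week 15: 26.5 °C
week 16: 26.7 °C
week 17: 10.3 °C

4 generations

Weekly DD (7 × max(0, T̄ − 10.5)): 104.3, 96.6, 31.5, 17.5, 16.1, 108.5, 47.6, 125.3, 9.8, 87.5, 38.5, 109.9, 0.0, 118.3, 112.0, 113.4, 0.0.
Season total = 1136.8 DD.
Complete generations = ⌊1136.8 / 270⌋ = 4.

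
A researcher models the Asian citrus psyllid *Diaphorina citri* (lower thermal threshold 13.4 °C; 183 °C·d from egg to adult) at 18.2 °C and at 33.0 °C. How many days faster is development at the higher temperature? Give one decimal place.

28.8 days

At 18.2 °C: 183 / (18.2 − 13.4) = 183 / 4.8 = 38.125 d.
At 33.0 °C: 183 / (33.0 − 13.4) = 183 / 19.6 = 9.337 d.
Difference = |38.125 − 9.337| = 28.788 ≈ 28.8 days.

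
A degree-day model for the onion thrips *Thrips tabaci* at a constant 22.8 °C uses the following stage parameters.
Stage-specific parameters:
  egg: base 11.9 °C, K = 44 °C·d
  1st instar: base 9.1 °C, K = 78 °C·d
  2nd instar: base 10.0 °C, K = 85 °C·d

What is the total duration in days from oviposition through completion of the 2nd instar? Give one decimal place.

egg: 44 / (22.8 − 11.9) = 44 / 10.9 = 4.037 d.
1st instar: 78 / (22.8 − 9.1) = 78 / 13.7 = 5.693 d.
2nd instar: 85 / (22.8 − 10.0) = 85 / 12.8 = 6.641 d.
Sum = 16.371 ≈ 16.4 days.

16.4 days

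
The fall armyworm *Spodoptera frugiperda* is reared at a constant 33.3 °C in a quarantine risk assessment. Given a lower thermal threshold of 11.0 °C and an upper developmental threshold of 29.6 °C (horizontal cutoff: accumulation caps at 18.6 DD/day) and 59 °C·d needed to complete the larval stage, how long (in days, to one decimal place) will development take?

Temperature 33.3 °C exceeds the upper threshold, so daily accumulation caps at 29.6 − 11.0 = 18.6 DD/day.
Duration = 59 / 18.6 = 3.172 ≈ 3.2 days.

3.2 days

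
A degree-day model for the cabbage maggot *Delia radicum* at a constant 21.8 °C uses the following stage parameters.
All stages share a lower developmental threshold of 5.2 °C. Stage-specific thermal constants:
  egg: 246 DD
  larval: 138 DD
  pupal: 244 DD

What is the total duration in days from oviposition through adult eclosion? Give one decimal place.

37.8 days

Daily accumulation at 21.8 °C = 21.8 − 5.2 = 16.6 DD/day.
Total K = 246 + 138 + 244 = 628 DD.
Total duration = 628 / 16.6 = 37.831 ≈ 37.8 days.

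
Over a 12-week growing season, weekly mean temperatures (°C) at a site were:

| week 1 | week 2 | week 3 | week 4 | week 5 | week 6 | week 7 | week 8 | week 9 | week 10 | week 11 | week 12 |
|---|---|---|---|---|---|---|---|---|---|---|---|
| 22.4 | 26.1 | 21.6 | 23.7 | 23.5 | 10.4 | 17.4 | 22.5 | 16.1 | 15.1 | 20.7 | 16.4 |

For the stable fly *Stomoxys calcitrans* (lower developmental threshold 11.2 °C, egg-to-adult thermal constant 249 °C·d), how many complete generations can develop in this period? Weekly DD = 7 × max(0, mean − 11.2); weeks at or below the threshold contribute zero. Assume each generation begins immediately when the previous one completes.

2 generations

Weekly DD (7 × max(0, T̄ − 11.2)): 78.4, 104.3, 72.8, 87.5, 86.1, 0.0, 43.4, 79.1, 34.3, 27.3, 66.5, 36.4.
Season total = 716.1 DD.
Complete generations = ⌊716.1 / 249⌋ = 2.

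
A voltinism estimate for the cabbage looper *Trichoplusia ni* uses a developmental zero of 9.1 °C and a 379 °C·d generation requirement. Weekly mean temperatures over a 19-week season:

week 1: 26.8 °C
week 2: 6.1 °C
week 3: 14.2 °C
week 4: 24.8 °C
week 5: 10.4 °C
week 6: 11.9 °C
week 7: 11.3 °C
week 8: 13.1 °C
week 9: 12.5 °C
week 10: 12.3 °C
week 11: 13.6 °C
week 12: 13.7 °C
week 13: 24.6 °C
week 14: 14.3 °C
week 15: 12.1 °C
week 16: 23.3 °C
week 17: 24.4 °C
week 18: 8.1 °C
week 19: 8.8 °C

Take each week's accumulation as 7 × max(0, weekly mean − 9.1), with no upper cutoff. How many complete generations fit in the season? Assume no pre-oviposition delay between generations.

Weekly DD (7 × max(0, T̄ − 9.1)): 123.9, 0.0, 35.7, 109.9, 9.1, 19.6, 15.4, 28.0, 23.8, 22.4, 31.5, 32.2, 108.5, 36.4, 21.0, 99.4, 107.1, 0.0, 0.0.
Season total = 823.9 DD.
Complete generations = ⌊823.9 / 379⌋ = 2.

2 generations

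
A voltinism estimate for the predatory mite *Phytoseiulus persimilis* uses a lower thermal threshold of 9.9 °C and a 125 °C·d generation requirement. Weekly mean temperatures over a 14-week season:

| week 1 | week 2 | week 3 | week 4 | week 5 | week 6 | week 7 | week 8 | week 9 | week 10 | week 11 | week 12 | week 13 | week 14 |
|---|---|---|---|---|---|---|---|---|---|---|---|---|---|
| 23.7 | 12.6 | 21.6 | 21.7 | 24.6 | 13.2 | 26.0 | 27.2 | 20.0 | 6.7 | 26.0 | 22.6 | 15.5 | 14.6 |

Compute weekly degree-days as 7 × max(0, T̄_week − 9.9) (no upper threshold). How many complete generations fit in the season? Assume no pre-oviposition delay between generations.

7 generations

Weekly DD (7 × max(0, T̄ − 9.9)): 96.6, 18.9, 81.9, 82.6, 102.9, 23.1, 112.7, 121.1, 70.7, 0.0, 112.7, 88.9, 39.2, 32.9.
Season total = 984.2 DD.
Complete generations = ⌊984.2 / 125⌋ = 7.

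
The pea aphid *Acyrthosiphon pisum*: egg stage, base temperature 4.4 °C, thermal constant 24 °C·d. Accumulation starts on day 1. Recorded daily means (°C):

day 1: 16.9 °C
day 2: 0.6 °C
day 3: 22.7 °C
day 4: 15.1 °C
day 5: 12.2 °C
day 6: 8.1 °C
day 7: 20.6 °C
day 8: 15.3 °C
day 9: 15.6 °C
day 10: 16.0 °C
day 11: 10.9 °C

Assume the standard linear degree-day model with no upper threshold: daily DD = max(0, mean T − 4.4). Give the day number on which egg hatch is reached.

Daily DD above 4.4 °C: 12.5, 0.0, 18.3, 10.7, 7.8, 3.7, 16.2, 10.9, 11.2, 11.6, 6.5.
Cumulative: 12.5, 12.5, 30.8, 41.5, 49.3, 53.0, 69.2, 80.1, 91.3, 102.9, 109.4.
The total first reaches 24 DD on day 3.

day 3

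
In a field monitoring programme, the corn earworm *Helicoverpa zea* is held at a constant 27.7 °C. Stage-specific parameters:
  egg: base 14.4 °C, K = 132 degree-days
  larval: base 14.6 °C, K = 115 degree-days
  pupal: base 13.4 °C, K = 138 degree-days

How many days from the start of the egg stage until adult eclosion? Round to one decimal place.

egg: 132 / (27.7 − 14.4) = 132 / 13.3 = 9.925 d.
larval: 115 / (27.7 − 14.6) = 115 / 13.1 = 8.779 d.
pupal: 138 / (27.7 − 13.4) = 138 / 14.3 = 9.650 d.
Sum = 28.354 ≈ 28.4 days.

28.4 days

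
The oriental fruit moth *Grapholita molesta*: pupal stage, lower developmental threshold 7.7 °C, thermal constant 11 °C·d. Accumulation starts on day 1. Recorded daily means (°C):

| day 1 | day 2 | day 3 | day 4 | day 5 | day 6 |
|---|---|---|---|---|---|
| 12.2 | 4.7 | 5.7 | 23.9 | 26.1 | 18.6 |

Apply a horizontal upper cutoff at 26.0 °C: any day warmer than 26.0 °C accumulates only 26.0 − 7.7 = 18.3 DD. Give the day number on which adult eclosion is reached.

Daily DD above 7.7 °C (capped at 18.3): 4.5, 0.0, 0.0, 16.2, 18.3, 10.9.
Cumulative: 4.5, 4.5, 4.5, 20.7, 39.0, 49.9.
The total first reaches 11 DD on day 4.

day 4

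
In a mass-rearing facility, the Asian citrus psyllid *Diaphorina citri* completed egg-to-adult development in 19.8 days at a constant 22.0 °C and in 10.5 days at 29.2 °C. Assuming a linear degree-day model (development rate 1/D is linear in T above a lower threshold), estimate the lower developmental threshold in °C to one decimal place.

13.9 °C

Equal thermal constants: D₁(T₁ − T_b) = D₂(T₂ − T_b).
19.8·(22.0 − T_b) = 10.5·(29.2 − T_b)
T_b = (19.8·22.0 − 10.5·29.2) / (19.8 − 10.5) = 129.00 / 9.3 = 13.871 °C ≈ 13.9 °C.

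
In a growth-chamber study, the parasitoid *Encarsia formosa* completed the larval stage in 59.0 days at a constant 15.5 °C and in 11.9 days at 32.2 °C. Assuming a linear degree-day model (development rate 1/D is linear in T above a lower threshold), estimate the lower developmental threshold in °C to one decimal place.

11.3 °C

Under the model K = D·(T − T_b), so D₁·(T₁ − T_b) = D₂·(T₂ − T_b).
59.0·(15.5 − T_b) = 11.9·(32.2 − T_b)
T_b = (59.0·15.5 − 11.9·32.2) / (59.0 − 11.9) = 531.32 / 47.1 = 11.281 °C ≈ 11.3 °C.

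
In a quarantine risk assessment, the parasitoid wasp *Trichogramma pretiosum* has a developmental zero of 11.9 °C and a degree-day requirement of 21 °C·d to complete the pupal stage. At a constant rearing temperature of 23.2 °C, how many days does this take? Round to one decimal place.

1.9 days

Daily accumulation = 23.2 − 11.9 = 11.3 DD/day.
Duration = 21 / 11.3 = 1.858 ≈ 1.9 days.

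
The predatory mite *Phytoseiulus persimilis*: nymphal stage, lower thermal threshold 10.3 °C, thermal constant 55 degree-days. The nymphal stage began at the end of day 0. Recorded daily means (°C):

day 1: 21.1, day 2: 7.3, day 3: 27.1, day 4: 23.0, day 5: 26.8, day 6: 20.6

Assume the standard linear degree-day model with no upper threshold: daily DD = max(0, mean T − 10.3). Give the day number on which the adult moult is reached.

day 5

Daily DD above 10.3 °C: 10.8, 0.0, 16.8, 12.7, 16.5, 10.3.
Cumulative: 10.8, 10.8, 27.6, 40.3, 56.8, 67.1.
The total first reaches 55 DD on day 5.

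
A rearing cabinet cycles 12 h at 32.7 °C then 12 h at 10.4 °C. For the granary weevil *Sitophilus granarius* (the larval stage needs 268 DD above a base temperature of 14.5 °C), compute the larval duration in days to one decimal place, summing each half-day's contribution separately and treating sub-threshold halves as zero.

29.5 days

Day half: max(0, 32.7 − 14.5) × 0.5 = 18.2 × 0.5 = 9.10 DD.
Night half: max(0, 10.4 − 14.5) × 0.5 = 0.0 × 0.5 = 0.00 DD.
Per 24 h: 9.10 DD/day.
Duration = 268 / 9.10 = 29.451 ≈ 29.5 days.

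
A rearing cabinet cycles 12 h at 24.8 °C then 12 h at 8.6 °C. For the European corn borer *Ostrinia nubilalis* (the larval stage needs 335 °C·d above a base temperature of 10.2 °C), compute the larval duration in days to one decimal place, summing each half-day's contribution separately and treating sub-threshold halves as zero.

Day half: max(0, 24.8 − 10.2) × 0.5 = 14.6 × 0.5 = 7.30 DD.
Night half: max(0, 8.6 − 10.2) × 0.5 = 0.0 × 0.5 = 0.00 DD.
Per 24 h: 7.30 DD/day.
Duration = 335 / 7.30 = 45.890 ≈ 45.9 days.

45.9 days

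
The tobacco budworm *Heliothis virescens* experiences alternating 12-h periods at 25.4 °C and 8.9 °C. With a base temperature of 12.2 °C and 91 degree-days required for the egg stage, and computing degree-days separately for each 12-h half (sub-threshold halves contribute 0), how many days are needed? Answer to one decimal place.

Day half: max(0, 25.4 − 12.2) × 0.5 = 13.2 × 0.5 = 6.60 DD.
Night half: max(0, 8.9 − 12.2) × 0.5 = 0.0 × 0.5 = 0.00 DD.
Per 24 h: 6.60 DD/day.
Duration = 91 / 6.60 = 13.788 ≈ 13.8 days.

13.8 days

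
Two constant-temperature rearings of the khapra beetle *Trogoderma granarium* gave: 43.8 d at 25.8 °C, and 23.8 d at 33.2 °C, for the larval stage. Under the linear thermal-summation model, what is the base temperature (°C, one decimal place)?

Under the model K = D·(T − T_b), so D₁·(T₁ − T_b) = D₂·(T₂ − T_b).
43.8·(25.8 − T_b) = 23.8·(33.2 − T_b)
T_b = (43.8·25.8 − 23.8·33.2) / (43.8 − 23.8) = 339.88 / 20.0 = 16.994 °C ≈ 17.0 °C.

17.0 °C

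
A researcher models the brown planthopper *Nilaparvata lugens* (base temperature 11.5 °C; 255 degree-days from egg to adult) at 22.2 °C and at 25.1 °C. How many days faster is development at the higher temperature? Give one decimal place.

5.1 days

At 22.2 °C: 255 / (22.2 − 11.5) = 255 / 10.7 = 23.832 d.
At 25.1 °C: 255 / (25.1 − 11.5) = 255 / 13.6 = 18.750 d.
Difference = |23.832 − 18.750| = 5.082 ≈ 5.1 days.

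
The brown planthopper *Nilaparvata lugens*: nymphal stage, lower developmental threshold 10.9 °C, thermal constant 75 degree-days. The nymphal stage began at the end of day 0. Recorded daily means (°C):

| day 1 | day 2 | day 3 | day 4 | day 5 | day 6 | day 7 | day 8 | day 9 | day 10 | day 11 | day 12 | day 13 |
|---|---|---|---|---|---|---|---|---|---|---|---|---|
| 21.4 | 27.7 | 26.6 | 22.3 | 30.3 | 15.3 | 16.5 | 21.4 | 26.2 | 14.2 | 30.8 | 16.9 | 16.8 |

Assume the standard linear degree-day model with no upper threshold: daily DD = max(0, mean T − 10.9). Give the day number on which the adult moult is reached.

day 6

Daily DD above 10.9 °C: 10.5, 16.8, 15.7, 11.4, 19.4, 4.4, 5.6, 10.5, 15.3, 3.3, 19.9, 6.0, 5.9.
Cumulative: 10.5, 27.3, 43.0, 54.4, 73.8, 78.2, 83.8, 94.3, 109.6, 112.9, 132.8, 138.8, 144.7.
The total first reaches 75 DD on day 6.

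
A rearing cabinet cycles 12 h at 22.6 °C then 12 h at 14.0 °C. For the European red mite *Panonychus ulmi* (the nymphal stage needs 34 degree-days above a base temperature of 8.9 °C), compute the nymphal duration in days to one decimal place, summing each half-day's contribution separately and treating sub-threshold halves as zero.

Day half: max(0, 22.6 − 8.9) × 0.5 = 13.7 × 0.5 = 6.85 DD.
Night half: max(0, 14.0 − 8.9) × 0.5 = 5.1 × 0.5 = 2.55 DD.
Per 24 h: 9.40 DD/day.
Duration = 34 / 9.40 = 3.617 ≈ 3.6 days.

3.6 days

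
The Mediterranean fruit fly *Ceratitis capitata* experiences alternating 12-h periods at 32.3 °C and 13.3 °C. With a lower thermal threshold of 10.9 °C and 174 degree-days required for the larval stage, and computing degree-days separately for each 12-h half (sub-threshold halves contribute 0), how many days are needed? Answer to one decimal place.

14.6 days

Day half: max(0, 32.3 − 10.9) × 0.5 = 21.4 × 0.5 = 10.70 DD.
Night half: max(0, 13.3 − 10.9) × 0.5 = 2.4 × 0.5 = 1.20 DD.
Per 24 h: 11.90 DD/day.
Duration = 174 / 11.90 = 14.622 ≈ 14.6 days.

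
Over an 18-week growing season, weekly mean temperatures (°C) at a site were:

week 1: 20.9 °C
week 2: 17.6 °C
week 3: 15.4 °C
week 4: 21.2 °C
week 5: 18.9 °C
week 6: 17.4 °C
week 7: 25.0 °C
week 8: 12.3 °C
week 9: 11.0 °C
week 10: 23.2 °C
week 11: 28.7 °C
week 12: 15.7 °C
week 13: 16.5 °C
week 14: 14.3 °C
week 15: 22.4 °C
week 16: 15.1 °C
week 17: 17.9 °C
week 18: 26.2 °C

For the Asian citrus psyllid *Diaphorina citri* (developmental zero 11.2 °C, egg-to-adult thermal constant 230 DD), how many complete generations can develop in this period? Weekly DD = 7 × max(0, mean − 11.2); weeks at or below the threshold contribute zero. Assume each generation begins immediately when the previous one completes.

4 generations

Weekly DD (7 × max(0, T̄ − 11.2)): 67.9, 44.8, 29.4, 70.0, 53.9, 43.4, 96.6, 7.7, 0.0, 84.0, 122.5, 31.5, 37.1, 21.7, 78.4, 27.3, 46.9, 105.0.
Season total = 968.1 DD.
Complete generations = ⌊968.1 / 230⌋ = 4.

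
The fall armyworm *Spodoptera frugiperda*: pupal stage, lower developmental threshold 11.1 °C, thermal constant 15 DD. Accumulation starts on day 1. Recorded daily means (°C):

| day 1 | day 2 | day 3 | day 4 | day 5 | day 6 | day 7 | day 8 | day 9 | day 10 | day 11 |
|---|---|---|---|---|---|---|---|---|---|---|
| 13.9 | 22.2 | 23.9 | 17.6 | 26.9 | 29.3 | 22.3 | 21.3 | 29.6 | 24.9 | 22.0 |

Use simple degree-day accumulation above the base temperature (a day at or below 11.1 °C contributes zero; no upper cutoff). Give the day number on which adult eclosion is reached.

day 3

Daily DD above 11.1 °C: 2.8, 11.1, 12.8, 6.5, 15.8, 18.2, 11.2, 10.2, 18.5, 13.8, 10.9.
Cumulative: 2.8, 13.9, 26.7, 33.2, 49.0, 67.2, 78.4, 88.6, 107.1, 120.9, 131.8.
The total first reaches 15 DD on day 3.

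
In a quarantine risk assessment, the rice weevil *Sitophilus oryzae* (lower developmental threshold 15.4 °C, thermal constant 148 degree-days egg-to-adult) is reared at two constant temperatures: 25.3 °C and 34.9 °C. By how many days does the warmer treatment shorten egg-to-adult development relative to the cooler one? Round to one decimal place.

At 25.3 °C: 148 / (25.3 − 15.4) = 148 / 9.9 = 14.949 d.
At 34.9 °C: 148 / (34.9 − 15.4) = 148 / 19.5 = 7.590 d.
Difference = |14.949 − 7.590| = 7.360 ≈ 7.4 days.

7.4 days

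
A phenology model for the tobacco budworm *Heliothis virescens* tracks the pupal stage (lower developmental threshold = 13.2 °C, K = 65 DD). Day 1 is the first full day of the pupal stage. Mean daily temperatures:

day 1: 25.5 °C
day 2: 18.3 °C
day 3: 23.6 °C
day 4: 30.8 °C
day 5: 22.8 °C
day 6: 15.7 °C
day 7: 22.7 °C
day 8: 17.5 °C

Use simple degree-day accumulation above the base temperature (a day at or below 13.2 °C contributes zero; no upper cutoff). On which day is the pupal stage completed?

Daily DD above 13.2 °C: 12.3, 5.1, 10.4, 17.6, 9.6, 2.5, 9.5, 4.3.
Cumulative: 12.3, 17.4, 27.8, 45.4, 55.0, 57.5, 67.0, 71.3.
The total first reaches 65 DD on day 7.

day 7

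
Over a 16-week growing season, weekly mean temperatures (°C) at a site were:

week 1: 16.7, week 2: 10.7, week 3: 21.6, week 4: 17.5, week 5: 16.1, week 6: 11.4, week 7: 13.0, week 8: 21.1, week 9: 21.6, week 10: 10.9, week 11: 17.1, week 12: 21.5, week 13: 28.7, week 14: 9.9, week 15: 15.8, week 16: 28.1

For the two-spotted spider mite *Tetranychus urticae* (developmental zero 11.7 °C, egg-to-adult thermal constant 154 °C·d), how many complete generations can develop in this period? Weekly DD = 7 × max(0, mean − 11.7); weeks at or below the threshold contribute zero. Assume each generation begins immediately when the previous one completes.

4 generations

Weekly DD (7 × max(0, T̄ − 11.7)): 35.0, 0.0, 69.3, 40.6, 30.8, 0.0, 9.1, 65.8, 69.3, 0.0, 37.8, 68.6, 119.0, 0.0, 28.7, 114.8.
Season total = 688.8 DD.
Complete generations = ⌊688.8 / 154⌋ = 4.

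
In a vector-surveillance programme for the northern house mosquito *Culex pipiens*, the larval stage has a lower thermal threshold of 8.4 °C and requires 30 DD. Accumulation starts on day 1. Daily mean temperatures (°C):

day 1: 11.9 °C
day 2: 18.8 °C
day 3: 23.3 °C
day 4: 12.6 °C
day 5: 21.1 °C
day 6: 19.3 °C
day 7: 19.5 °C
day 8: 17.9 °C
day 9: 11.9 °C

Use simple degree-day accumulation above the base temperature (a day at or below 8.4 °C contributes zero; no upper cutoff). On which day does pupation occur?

Daily DD above 8.4 °C: 3.5, 10.4, 14.9, 4.2, 12.7, 10.9, 11.1, 9.5, 3.5.
Cumulative: 3.5, 13.9, 28.8, 33.0, 45.7, 56.6, 67.7, 77.2, 80.7.
The total first reaches 30 DD on day 4.

day 4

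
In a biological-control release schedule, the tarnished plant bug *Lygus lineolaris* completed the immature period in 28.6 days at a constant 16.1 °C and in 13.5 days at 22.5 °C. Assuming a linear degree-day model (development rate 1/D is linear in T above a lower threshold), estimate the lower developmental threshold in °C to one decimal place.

10.4 °C

Equal thermal constants: D₁(T₁ − T_b) = D₂(T₂ − T_b).
28.6·(16.1 − T_b) = 13.5·(22.5 − T_b)
T_b = (28.6·16.1 − 13.5·22.5) / (28.6 − 13.5) = 156.71 / 15.1 = 10.378 °C ≈ 10.4 °C.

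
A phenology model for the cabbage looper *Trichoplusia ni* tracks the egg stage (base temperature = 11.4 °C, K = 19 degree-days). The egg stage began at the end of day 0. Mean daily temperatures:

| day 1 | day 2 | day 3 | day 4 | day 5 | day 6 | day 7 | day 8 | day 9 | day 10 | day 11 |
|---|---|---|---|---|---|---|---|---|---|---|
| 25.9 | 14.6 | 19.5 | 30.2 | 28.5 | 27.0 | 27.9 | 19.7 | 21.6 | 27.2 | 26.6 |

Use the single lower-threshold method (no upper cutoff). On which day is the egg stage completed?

Daily DD above 11.4 °C: 14.5, 3.2, 8.1, 18.8, 17.1, 15.6, 16.5, 8.3, 10.2, 15.8, 15.2.
Cumulative: 14.5, 17.7, 25.8, 44.6, 61.7, 77.3, 93.8, 102.1, 112.3, 128.1, 143.3.
The total first reaches 19 DD on day 3.

day 3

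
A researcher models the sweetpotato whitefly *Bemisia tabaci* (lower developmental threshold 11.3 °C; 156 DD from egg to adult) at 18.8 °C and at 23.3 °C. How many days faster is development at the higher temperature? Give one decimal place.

At 18.8 °C: 156 / (18.8 − 11.3) = 156 / 7.5 = 20.800 d.
At 23.3 °C: 156 / (23.3 − 11.3) = 156 / 12.0 = 13.000 d.
Difference = |20.800 − 13.000| = 7.800 ≈ 7.8 days.

7.8 days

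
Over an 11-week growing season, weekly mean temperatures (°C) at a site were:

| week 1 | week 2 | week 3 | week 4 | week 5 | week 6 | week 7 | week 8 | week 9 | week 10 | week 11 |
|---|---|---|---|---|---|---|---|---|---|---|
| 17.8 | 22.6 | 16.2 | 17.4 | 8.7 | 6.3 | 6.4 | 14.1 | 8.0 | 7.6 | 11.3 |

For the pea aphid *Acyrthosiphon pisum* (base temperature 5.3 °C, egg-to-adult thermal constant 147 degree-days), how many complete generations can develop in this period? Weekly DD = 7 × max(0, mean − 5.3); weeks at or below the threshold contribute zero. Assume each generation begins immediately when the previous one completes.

3 generations

Weekly DD (7 × max(0, T̄ − 5.3)): 87.5, 121.1, 76.3, 84.7, 23.8, 7.0, 7.7, 61.6, 18.9, 16.1, 42.0.
Season total = 546.7 DD.
Complete generations = ⌊546.7 / 147⌋ = 3.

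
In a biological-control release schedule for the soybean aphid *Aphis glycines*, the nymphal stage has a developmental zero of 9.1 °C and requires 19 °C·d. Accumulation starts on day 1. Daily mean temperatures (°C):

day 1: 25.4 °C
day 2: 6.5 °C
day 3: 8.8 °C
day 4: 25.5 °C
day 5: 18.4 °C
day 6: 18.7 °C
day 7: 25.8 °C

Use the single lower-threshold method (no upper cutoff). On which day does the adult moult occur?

day 4

Daily DD above 9.1 °C: 16.3, 0.0, 0.0, 16.4, 9.3, 9.6, 16.7.
Cumulative: 16.3, 16.3, 16.3, 32.7, 42.0, 51.6, 68.3.
The total first reaches 19 DD on day 4.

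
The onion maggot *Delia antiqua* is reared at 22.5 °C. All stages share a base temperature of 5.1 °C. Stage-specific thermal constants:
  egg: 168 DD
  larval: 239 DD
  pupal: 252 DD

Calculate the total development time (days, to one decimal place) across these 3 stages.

Daily accumulation at 22.5 °C = 22.5 − 5.1 = 17.4 DD/day.
Total K = 168 + 239 + 252 = 659 DD.
Total duration = 659 / 17.4 = 37.874 ≈ 37.9 days.

37.9 days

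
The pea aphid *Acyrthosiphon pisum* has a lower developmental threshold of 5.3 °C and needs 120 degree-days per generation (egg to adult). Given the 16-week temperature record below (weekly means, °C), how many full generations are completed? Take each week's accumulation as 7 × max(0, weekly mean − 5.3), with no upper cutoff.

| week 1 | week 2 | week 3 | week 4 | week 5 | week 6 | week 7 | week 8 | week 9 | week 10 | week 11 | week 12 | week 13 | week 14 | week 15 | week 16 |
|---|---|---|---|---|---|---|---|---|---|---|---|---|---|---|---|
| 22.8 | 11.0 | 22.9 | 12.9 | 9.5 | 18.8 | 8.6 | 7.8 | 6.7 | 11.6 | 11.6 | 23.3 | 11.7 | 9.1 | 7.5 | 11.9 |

7 generations

Weekly DD (7 × max(0, T̄ − 5.3)): 122.5, 39.9, 123.2, 53.2, 29.4, 94.5, 23.1, 17.5, 9.8, 44.1, 44.1, 126.0, 44.8, 26.6, 15.4, 46.2.
Season total = 860.3 DD.
Complete generations = ⌊860.3 / 120⌋ = 7.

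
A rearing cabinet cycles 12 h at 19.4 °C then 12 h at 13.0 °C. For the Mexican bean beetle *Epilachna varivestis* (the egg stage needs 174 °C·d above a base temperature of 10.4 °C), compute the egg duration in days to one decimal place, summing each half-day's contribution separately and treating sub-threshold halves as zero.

Day half: max(0, 19.4 − 10.4) × 0.5 = 9.0 × 0.5 = 4.50 DD.
Night half: max(0, 13.0 − 10.4) × 0.5 = 2.6 × 0.5 = 1.30 DD.
Per 24 h: 5.80 DD/day.
Duration = 174 / 5.80 = 30.000 ≈ 30.0 days.

30.0 days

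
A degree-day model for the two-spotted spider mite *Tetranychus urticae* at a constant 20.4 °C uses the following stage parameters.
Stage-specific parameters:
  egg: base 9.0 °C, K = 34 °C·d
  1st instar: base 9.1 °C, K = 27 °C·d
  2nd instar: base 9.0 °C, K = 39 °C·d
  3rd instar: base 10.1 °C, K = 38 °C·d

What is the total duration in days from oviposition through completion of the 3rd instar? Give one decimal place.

egg: 34 / (20.4 − 9.0) = 34 / 11.4 = 2.982 d.
1st instar: 27 / (20.4 − 9.1) = 27 / 11.3 = 2.389 d.
2nd instar: 39 / (20.4 − 9.0) = 39 / 11.4 = 3.421 d.
3rd instar: 38 / (20.4 − 10.1) = 38 / 10.3 = 3.689 d.
Sum = 12.482 ≈ 12.5 days.

12.5 days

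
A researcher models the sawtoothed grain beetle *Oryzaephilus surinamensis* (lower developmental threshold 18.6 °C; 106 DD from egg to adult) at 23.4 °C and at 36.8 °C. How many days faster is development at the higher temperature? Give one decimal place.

At 23.4 °C: 106 / (23.4 − 18.6) = 106 / 4.8 = 22.083 d.
At 36.8 °C: 106 / (36.8 − 18.6) = 106 / 18.2 = 5.824 d.
Difference = |22.083 − 5.824| = 16.259 ≈ 16.3 days.

16.3 days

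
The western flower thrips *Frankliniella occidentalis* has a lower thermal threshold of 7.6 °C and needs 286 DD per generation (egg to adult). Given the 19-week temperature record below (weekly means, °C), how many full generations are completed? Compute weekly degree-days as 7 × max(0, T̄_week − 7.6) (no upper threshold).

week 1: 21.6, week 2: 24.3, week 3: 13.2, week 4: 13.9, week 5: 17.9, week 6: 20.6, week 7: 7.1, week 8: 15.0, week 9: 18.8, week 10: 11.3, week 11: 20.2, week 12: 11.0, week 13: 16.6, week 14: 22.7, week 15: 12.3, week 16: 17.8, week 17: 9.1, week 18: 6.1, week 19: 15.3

3 generations

Weekly DD (7 × max(0, T̄ − 7.6)): 98.0, 116.9, 39.2, 44.1, 72.1, 91.0, 0.0, 51.8, 78.4, 25.9, 88.2, 23.8, 63.0, 105.7, 32.9, 71.4, 10.5, 0.0, 53.9.
Season total = 1066.8 DD.
Complete generations = ⌊1066.8 / 286⌋ = 3.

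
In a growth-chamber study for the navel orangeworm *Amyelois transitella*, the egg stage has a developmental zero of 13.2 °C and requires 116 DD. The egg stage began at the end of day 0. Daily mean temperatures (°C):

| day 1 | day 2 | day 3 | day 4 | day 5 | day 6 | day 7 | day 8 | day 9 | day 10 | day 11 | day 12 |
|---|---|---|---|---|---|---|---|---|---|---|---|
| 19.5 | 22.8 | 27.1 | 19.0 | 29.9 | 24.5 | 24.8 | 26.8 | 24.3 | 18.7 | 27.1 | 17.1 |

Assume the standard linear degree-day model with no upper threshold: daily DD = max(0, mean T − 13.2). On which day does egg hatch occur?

day 11

Daily DD above 13.2 °C: 6.3, 9.6, 13.9, 5.8, 16.7, 11.3, 11.6, 13.6, 11.1, 5.5, 13.9, 3.9.
Cumulative: 6.3, 15.9, 29.8, 35.6, 52.3, 63.6, 75.2, 88.8, 99.9, 105.4, 119.3, 123.2.
The total first reaches 116 DD on day 11.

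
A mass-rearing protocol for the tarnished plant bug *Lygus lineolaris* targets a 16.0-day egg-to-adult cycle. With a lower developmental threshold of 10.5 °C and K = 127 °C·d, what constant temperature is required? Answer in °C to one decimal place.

18.4 °C

Required daily accumulation = 127 / 16.0 = 7.938 DD/day.
T = T_base + 7.938 = 10.5 + 7.938 = 18.438 ≈ 18.4 °C.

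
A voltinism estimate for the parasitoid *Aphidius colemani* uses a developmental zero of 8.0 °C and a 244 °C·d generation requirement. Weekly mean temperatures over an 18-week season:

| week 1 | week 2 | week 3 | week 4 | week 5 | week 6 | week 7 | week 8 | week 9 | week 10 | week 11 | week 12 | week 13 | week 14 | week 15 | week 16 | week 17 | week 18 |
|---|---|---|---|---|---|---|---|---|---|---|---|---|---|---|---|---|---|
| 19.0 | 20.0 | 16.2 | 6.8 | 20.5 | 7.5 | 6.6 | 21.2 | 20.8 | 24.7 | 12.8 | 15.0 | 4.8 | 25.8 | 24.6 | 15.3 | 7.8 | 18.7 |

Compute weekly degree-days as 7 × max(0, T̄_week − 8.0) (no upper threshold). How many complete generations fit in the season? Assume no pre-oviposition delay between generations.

4 generations

Weekly DD (7 × max(0, T̄ − 8.0)): 77.0, 84.0, 57.4, 0.0, 87.5, 0.0, 0.0, 92.4, 89.6, 116.9, 33.6, 49.0, 0.0, 124.6, 116.2, 51.1, 0.0, 74.9.
Season total = 1054.2 DD.
Complete generations = ⌊1054.2 / 244⌋ = 4.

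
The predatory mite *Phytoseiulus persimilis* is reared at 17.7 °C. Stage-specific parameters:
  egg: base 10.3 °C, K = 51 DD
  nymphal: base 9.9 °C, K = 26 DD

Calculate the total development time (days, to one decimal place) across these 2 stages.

10.2 days

egg: 51 / (17.7 − 10.3) = 51 / 7.4 = 6.892 d.
nymphal: 26 / (17.7 − 9.9) = 26 / 7.8 = 3.333 d.
Sum = 10.225 ≈ 10.2 days.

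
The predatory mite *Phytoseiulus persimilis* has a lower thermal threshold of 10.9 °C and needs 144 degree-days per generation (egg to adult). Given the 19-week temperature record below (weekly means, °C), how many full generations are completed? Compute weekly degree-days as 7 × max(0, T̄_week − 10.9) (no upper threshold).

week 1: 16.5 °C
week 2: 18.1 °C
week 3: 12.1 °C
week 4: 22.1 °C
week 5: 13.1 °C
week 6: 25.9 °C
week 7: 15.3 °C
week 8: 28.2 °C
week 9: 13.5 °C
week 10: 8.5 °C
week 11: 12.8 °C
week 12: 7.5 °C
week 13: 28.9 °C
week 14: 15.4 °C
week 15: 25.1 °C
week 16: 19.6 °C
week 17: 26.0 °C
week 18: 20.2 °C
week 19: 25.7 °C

7 generations

Weekly DD (7 × max(0, T̄ − 10.9)): 39.2, 50.4, 8.4, 78.4, 15.4, 105.0, 30.8, 121.1, 18.2, 0.0, 13.3, 0.0, 126.0, 31.5, 99.4, 60.9, 105.7, 65.1, 103.6.
Season total = 1072.4 DD.
Complete generations = ⌊1072.4 / 144⌋ = 7.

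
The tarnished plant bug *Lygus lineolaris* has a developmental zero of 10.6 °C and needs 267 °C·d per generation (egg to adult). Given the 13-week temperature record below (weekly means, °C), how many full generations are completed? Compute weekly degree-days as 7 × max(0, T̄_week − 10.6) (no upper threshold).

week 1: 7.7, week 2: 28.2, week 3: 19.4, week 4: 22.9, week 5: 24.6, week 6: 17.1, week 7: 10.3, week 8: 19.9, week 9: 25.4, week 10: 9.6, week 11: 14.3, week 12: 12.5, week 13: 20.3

2 generations

Weekly DD (7 × max(0, T̄ − 10.6)): 0.0, 123.2, 61.6, 86.1, 98.0, 45.5, 0.0, 65.1, 103.6, 0.0, 25.9, 13.3, 67.9.
Season total = 690.2 DD.
Complete generations = ⌊690.2 / 267⌋ = 2.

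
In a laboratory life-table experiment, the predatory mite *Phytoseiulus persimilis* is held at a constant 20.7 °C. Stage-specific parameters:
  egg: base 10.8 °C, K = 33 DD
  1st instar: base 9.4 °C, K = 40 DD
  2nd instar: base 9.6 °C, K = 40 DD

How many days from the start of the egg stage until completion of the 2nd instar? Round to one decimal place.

10.5 days

egg: 33 / (20.7 − 10.8) = 33 / 9.9 = 3.333 d.
1st instar: 40 / (20.7 − 9.4) = 40 / 11.3 = 3.540 d.
2nd instar: 40 / (20.7 − 9.6) = 40 / 11.1 = 3.604 d.
Sum = 10.477 ≈ 10.5 days.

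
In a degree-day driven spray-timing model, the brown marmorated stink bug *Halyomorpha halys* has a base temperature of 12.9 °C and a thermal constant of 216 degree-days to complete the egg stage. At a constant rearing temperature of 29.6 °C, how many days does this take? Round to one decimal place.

12.9 days

Daily accumulation = 29.6 − 12.9 = 16.7 DD/day.
Duration = 216 / 16.7 = 12.934 ≈ 12.9 days.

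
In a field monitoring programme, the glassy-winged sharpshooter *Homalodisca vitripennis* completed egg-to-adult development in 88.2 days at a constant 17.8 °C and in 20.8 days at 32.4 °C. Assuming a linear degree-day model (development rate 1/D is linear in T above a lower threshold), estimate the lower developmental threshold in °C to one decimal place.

13.3 °C

Under the model K = D·(T − T_b), so D₁·(T₁ − T_b) = D₂·(T₂ − T_b).
88.2·(17.8 − T_b) = 20.8·(32.4 − T_b)
T_b = (88.2·17.8 − 20.8·32.4) / (88.2 − 20.8) = 896.04 / 67.4 = 13.294 °C ≈ 13.3 °C.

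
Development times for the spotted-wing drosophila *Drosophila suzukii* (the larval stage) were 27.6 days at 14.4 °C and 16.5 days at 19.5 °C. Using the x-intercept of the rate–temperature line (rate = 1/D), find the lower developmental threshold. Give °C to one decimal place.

6.8 °C

Linear rate model ⇒ the product D·(T − T_b) is constant across temperatures.
27.6·(14.4 − T_b) = 16.5·(19.5 − T_b)
T_b = (27.6·14.4 − 16.5·19.5) / (27.6 − 16.5) = 75.69 / 11.1 = 6.819 °C ≈ 6.8 °C.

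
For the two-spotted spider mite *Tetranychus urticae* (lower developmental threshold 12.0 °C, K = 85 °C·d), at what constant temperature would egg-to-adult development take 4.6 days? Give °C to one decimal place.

30.5 °C

Required daily accumulation = 85 / 4.6 = 18.478 DD/day.
T = T_base + 18.478 = 12.0 + 18.478 = 30.478 ≈ 30.5 °C.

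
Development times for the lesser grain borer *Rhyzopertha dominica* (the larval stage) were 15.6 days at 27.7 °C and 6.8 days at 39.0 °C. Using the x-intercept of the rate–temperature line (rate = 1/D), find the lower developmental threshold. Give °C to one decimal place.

Linear rate model ⇒ the product D·(T − T_b) is constant across temperatures.
15.6·(27.7 − T_b) = 6.8·(39.0 − T_b)
T_b = (15.6·27.7 − 6.8·39.0) / (15.6 − 6.8) = 166.92 / 8.8 = 18.968 °C ≈ 19.0 °C.

19.0 °C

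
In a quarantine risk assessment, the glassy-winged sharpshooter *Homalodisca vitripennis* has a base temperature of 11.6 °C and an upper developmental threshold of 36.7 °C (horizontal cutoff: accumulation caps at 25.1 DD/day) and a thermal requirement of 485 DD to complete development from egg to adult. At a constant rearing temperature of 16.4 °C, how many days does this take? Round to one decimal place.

101.0 days

Daily accumulation = 16.4 − 11.6 = 4.8 DD/day.
Duration = 485 / 4.8 = 101.042 ≈ 101.0 days.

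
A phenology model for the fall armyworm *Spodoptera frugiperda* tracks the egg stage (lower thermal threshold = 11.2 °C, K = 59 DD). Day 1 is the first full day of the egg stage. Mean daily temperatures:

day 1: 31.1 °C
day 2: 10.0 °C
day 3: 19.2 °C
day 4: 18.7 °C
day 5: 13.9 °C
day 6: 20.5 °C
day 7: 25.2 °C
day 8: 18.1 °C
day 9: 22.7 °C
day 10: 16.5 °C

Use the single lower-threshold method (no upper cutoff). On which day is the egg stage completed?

day 7

Daily DD above 11.2 °C: 19.9, 0.0, 8.0, 7.5, 2.7, 9.3, 14.0, 6.9, 11.5, 5.3.
Cumulative: 19.9, 19.9, 27.9, 35.4, 38.1, 47.4, 61.4, 68.3, 79.8, 85.1.
The total first reaches 59 DD on day 7.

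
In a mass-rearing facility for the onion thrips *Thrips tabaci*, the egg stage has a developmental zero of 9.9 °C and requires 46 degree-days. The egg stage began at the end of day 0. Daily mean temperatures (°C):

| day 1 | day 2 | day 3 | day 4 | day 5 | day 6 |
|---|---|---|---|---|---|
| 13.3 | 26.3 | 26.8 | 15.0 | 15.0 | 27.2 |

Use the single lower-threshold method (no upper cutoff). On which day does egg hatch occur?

day 5

Daily DD above 9.9 °C: 3.4, 16.4, 16.9, 5.1, 5.1, 17.3.
Cumulative: 3.4, 19.8, 36.7, 41.8, 46.9, 64.2.
The total first reaches 46 DD on day 5.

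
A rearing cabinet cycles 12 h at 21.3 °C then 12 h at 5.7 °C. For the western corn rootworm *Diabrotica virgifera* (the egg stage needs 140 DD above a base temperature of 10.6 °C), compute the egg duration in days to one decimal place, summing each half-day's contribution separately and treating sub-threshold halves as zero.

26.2 days

Day half: max(0, 21.3 − 10.6) × 0.5 = 10.7 × 0.5 = 5.35 DD.
Night half: max(0, 5.7 − 10.6) × 0.5 = 0.0 × 0.5 = 0.00 DD.
Per 24 h: 5.35 DD/day.
Duration = 140 / 5.35 = 26.168 ≈ 26.2 days.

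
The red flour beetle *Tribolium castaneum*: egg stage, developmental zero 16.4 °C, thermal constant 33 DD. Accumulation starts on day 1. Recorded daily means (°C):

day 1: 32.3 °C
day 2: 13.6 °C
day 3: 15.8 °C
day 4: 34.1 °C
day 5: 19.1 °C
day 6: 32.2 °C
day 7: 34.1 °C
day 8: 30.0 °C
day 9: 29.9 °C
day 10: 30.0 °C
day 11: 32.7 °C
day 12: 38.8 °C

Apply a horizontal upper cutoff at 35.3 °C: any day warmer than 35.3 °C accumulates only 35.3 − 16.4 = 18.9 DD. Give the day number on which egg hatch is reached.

day 4

Daily DD above 16.4 °C (capped at 18.9): 15.9, 0.0, 0.0, 17.7, 2.7, 15.8, 17.7, 13.6, 13.5, 13.6, 16.3, 18.9.
Cumulative: 15.9, 15.9, 15.9, 33.6, 36.3, 52.1, 69.8, 83.4, 96.9, 110.5, 126.8, 145.7.
The total first reaches 33 DD on day 4.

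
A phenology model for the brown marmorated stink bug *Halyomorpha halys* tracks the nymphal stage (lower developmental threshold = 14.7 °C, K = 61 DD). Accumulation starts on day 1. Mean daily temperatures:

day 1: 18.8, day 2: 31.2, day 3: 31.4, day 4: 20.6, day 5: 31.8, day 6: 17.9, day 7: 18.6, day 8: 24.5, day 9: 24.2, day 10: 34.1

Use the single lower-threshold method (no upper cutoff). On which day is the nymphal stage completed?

Daily DD above 14.7 °C: 4.1, 16.5, 16.7, 5.9, 17.1, 3.2, 3.9, 9.8, 9.5, 19.4.
Cumulative: 4.1, 20.6, 37.3, 43.2, 60.3, 63.5, 67.4, 77.2, 86.7, 106.1.
The total first reaches 61 DD on day 6.

day 6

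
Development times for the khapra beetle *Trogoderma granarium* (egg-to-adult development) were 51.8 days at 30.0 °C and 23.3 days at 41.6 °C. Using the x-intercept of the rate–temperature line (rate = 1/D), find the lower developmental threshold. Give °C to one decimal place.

20.5 °C

Linear rate model ⇒ the product D·(T − T_b) is constant across temperatures.
51.8·(30.0 − T_b) = 23.3·(41.6 − T_b)
T_b = (51.8·30.0 − 23.3·41.6) / (51.8 − 23.3) = 584.72 / 28.5 = 20.516 °C ≈ 20.5 °C.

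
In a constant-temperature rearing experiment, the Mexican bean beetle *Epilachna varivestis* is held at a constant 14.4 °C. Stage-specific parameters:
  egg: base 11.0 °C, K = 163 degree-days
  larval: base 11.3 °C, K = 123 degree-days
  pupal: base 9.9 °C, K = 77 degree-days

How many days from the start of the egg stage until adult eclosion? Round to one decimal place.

104.7 days

egg: 163 / (14.4 − 11.0) = 163 / 3.4 = 47.941 d.
larval: 123 / (14.4 − 11.3) = 123 / 3.1 = 39.677 d.
pupal: 77 / (14.4 − 9.9) = 77 / 4.5 = 17.111 d.
Sum = 104.730 ≈ 104.7 days.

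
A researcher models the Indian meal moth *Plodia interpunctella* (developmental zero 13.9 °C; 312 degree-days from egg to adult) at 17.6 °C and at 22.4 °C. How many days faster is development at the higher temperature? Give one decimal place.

At 17.6 °C: 312 / (17.6 − 13.9) = 312 / 3.7 = 84.324 d.
At 22.4 °C: 312 / (22.4 − 13.9) = 312 / 8.5 = 36.706 d.
Difference = |84.324 − 36.706| = 47.618 ≈ 47.6 days.

47.6 days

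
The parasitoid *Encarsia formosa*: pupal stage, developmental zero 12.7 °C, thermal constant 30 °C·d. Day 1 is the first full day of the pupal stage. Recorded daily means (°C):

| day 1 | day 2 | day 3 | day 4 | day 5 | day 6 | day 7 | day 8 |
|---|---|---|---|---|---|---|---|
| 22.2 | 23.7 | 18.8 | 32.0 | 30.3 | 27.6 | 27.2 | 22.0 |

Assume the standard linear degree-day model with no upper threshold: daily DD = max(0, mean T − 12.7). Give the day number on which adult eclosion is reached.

Daily DD above 12.7 °C: 9.5, 11.0, 6.1, 19.3, 17.6, 14.9, 14.5, 9.3.
Cumulative: 9.5, 20.5, 26.6, 45.9, 63.5, 78.4, 92.9, 102.2.
The total first reaches 30 DD on day 4.

day 4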